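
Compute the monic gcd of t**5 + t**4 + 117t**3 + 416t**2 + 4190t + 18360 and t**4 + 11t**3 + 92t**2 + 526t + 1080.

By polynomial division,
  t**5 + t**4 + 117t**3 + 416t**2 + 4190t + 18360 = (t − 10)(t**4 + 11t**3 + 92t**2 + 526t + 1080) + (135t**3 + 810t**2 + 8370t + 29160)
  t**4 + 11t**3 + 92t**2 + 526t + 1080 = ((1/135)t + 1/27)(135t**3 + 810t**2 + 8370t + 29160) + (0)
Last nonzero remainder: 135t**3 + 810t**2 + 8370t + 29160. Dividing through by 135 gives the monic gcd t**3 + 6t**2 + 62t + 216.

t**3 + 6t**2 + 62t + 216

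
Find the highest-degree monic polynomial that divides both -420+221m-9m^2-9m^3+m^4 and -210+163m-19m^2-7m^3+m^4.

105-29m-5m^2+m^3

Euclidean algorithm in ℚ[m]:
  m^4-9m^3-9m^2+221m-420 = (m^4-7m^3-19m^2+163m-210) + (-2m^3+10m^2+58m-210)
  m^4-7m^3-19m^2+163m-210 = (-(1/2)m+1)(-2m^3+10m^2+58m-210) + (0)
Last nonzero remainder: -2m^3+10m^2+58m-210. Dividing through by -2 gives the monic gcd m^3-5m^2-29m+105.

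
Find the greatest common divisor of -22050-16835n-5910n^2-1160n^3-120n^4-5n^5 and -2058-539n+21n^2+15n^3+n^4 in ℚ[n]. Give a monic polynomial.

49+14n+n^2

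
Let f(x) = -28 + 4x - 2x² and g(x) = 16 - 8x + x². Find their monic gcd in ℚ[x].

1

Euclidean algorithm in ℚ[x]:
  -2x² + 4x - 28 = (-2)(x² - 8x + 16) + (-12x + 4)
  x² - 8x + 16 = (-(1/12)x + 23/36)(-12x + 4) + (121/9)
  -12x + 4 = (-(108/121)x + 36/121)(121/9) + (0)
The last nonzero remainder is the constant 121/9, so the polynomials are coprime and gcd = 1.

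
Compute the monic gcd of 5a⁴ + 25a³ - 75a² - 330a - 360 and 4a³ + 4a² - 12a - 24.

Euclidean algorithm in ℚ[a]:
  5a⁴ + 25a³ - 75a² - 330a - 360 = ((5/4)a + 5)(4a³ + 4a² - 12a - 24) + (-80a² - 240a - 240)
  4a³ + 4a² - 12a - 24 = (-(1/20)a + 1/10)(-80a² - 240a - 240) + (0)
Last nonzero remainder: -80a² - 240a - 240. Dividing through by -80 gives the monic gcd a² + 3a + 3.

a² + 3a + 3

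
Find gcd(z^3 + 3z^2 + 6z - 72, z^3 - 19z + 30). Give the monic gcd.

Euclidean algorithm in ℚ[z]:
  z^3 + 3z^2 + 6z - 72 = (z^3 - 19z + 30) + (3z^2 + 25z - 102)
  z^3 - 19z + 30 = ((1/3)z - 25/9)(3z^2 + 25z - 102) + ((760/9)z - 760/3)
  3z^2 + 25z - 102 = ((27/760)z + 153/380)((760/9)z - 760/3) + (0)
Last nonzero remainder: (760/9)z - 760/3. Dividing through by 760/9 gives the monic gcd z - 3.

z - 3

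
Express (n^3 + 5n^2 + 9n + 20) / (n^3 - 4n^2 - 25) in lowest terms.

Apply the Euclidean algorithm:
  n^3 + 5n^2 + 9n + 20 = (n^3 - 4n^2 - 25) + (9n^2 + 9n + 45)
  n^3 - 4n^2 - 25 = ((1/9)n - 5/9)(9n^2 + 9n + 45) + (0)
Last nonzero remainder: 9n^2 + 9n + 45. Dividing through by 9 gives the monic gcd n^2 + n + 5.
Cancel n^2 + n + 5 from numerator and denominator to get the reduced form.

(n + 4)/(n - 5)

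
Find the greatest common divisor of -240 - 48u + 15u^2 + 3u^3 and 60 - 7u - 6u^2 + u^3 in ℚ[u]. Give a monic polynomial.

-4 + u

Euclidean algorithm in ℚ[u]:
  3u^3 + 15u^2 - 48u - 240 = (3)(u^3 - 6u^2 - 7u + 60) + (33u^2 - 27u - 420)
  u^3 - 6u^2 - 7u + 60 = ((1/33)u - 19/121)(33u^2 - 27u - 420) + ((180/121)u - 720/121)
  33u^2 - 27u - 420 = ((1331/60)u + 847/12)((180/121)u - 720/121) + (0)
Last nonzero remainder: (180/121)u - 720/121. Dividing through by 180/121 gives the monic gcd u - 4.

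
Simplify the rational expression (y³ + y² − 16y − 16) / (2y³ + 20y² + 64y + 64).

(y² − 3y − 4)/(2y² + 12y + 16)

By polynomial division,
  y³ + y² − 16y − 16 = (1/2)(2y³ + 20y² + 64y + 64) + (−9y² − 48y − 48)
  2y³ + 20y² + 64y + 64 = (−(2/9)y − 28/27)(−9y² − 48y − 48) + ((32/9)y + 128/9)
  −9y² − 48y − 48 = (−(81/32)y − 27/8)((32/9)y + 128/9) + (0)
Last nonzero remainder: (32/9)y + 128/9. Dividing through by 32/9 gives the monic gcd y + 4.
Cancel y + 4 from numerator and denominator to get the reduced form.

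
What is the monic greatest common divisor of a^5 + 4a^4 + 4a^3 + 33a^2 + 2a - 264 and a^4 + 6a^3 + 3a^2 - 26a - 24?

By polynomial division,
  a^5 + 4a^4 + 4a^3 + 33a^2 + 2a - 264 = (a - 2)(a^4 + 6a^3 + 3a^2 - 26a - 24) + (13a^3 + 65a^2 - 26a - 312)
  a^4 + 6a^3 + 3a^2 - 26a - 24 = ((1/13)a + 1/13)(13a^3 + 65a^2 - 26a - 312) + (0)
Last nonzero remainder: 13a^3 + 65a^2 - 26a - 312. Dividing through by 13 gives the monic gcd a^3 + 5a^2 - 2a - 24.

a^3 + 5a^2 - 2a - 24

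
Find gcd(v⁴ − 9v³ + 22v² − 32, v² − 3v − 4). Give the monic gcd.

Euclidean algorithm in ℚ[v]:
  v⁴ − 9v³ + 22v² − 32 = (v² − 6v + 8)(v² − 3v − 4) + (0)
The last nonzero remainder v² − 3v − 4 is already monic.

v² − 3v − 4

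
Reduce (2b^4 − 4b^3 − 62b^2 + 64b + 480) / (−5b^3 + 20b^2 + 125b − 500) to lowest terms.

By polynomial division,
  2b^4 − 4b^3 − 62b^2 + 64b + 480 = (−(2/5)b − 4/5)(−5b^3 + 20b^2 + 125b − 500) + (4b^2 − 36b + 80)
  −5b^3 + 20b^2 + 125b − 500 = (−(5/4)b − 25/4)(4b^2 − 36b + 80) + (0)
Last nonzero remainder: 4b^2 − 36b + 80. Dividing through by 4 gives the monic gcd b^2 − 9b + 20.
Cancel b^2 − 9b + 20 from numerator and denominator to get the reduced form.

(−2b^2 − 14b − 24)/(5b + 25)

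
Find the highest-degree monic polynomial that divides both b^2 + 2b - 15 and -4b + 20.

By polynomial division,
  b^2 + 2b - 15 = (-(1/4)b - 7/4)(-4b + 20) + (20)
  -4b + 20 = (-(1/5)b + 1)(20) + (0)
The last nonzero remainder is the constant 20, so the polynomials are coprime and gcd = 1.

1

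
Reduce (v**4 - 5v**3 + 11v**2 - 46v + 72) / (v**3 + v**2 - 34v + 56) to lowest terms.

(v**2 + v + 9)/(v + 7)

By polynomial division,
  v**4 - 5v**3 + 11v**2 - 46v + 72 = (v - 6)(v**3 + v**2 - 34v + 56) + (51v**2 - 306v + 408)
  v**3 + v**2 - 34v + 56 = ((1/51)v + 7/51)(51v**2 - 306v + 408) + (0)
Last nonzero remainder: 51v**2 - 306v + 408. Dividing through by 51 gives the monic gcd v**2 - 6v + 8.
Cancel v**2 - 6v + 8 from numerator and denominator to get the reduced form.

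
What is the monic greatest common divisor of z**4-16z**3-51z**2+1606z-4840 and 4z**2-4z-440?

By polynomial division,
  z**4-16z**3-51z**2+1606z-4840 = ((1/4)z**2-(15/4)z+11)(4z**2-4z-440) + (0)
Last nonzero remainder: 4z**2-4z-440. Dividing through by 4 gives the monic gcd z**2-z-110.

z**2-z-110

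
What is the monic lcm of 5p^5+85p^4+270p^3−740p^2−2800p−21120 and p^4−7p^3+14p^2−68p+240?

p^6+12p^5−31p^4−418p^3+180p^2−1424p+21120

Euclidean algorithm in ℚ[p]:
  5p^5+85p^4+270p^3−740p^2−2800p−21120 = (5p+120)(p^4−7p^3+14p^2−68p+240) + (1040p^3−2080p^2+4160p−49920)
  p^4−7p^3+14p^2−68p+240 = ((1/1040)p−1/208)(1040p^3−2080p^2+4160p−49920) + (0)
Last nonzero remainder: 1040p^3−2080p^2+4160p−49920. Dividing through by 1040 gives the monic gcd p^3−2p^2+4p−48.
Then lcm(f, g) = f·g / gcd(f, g); expanding and making the result monic gives the answer.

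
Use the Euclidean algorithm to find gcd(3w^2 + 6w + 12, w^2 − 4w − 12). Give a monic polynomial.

1

Euclidean algorithm in ℚ[w]:
  3w^2 + 6w + 12 = (3)(w^2 − 4w − 12) + (18w + 48)
  w^2 − 4w − 12 = ((1/18)w − 10/27)(18w + 48) + (52/9)
  18w + 48 = ((81/26)w + 108/13)(52/9) + (0)
The last nonzero remainder is the constant 52/9, so the polynomials are coprime and gcd = 1.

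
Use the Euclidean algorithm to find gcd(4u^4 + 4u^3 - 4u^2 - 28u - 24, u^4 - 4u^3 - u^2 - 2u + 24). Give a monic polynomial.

u^3 - u - 6

Repeated division with remainder:
  4u^4 + 4u^3 - 4u^2 - 28u - 24 = (4)(u^4 - 4u^3 - u^2 - 2u + 24) + (20u^3 - 20u - 120)
  u^4 - 4u^3 - u^2 - 2u + 24 = ((1/20)u - 1/5)(20u^3 - 20u - 120) + (0)
Last nonzero remainder: 20u^3 - 20u - 120. Dividing through by 20 gives the monic gcd u^3 - u - 6.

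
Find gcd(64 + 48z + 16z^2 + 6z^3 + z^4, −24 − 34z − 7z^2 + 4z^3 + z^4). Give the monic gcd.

Repeated division with remainder:
  z^4 + 6z^3 + 16z^2 + 48z + 64 = (z^4 + 4z^3 − 7z^2 − 34z − 24) + (2z^3 + 23z^2 + 82z + 88)
  z^4 + 4z^3 − 7z^2 − 34z − 24 = ((1/2)z − 15/4)(2z^3 + 23z^2 + 82z + 88) + ((153/4)z^2 + (459/2)z + 306)
  2z^3 + 23z^2 + 82z + 88 = ((8/153)z + 44/153)((153/4)z^2 + (459/2)z + 306) + (0)
Last nonzero remainder: (153/4)z^2 + (459/2)z + 306. Dividing through by 153/4 gives the monic gcd z^2 + 6z + 8.

8 + 6z + z^2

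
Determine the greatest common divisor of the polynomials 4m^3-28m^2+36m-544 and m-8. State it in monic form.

m-8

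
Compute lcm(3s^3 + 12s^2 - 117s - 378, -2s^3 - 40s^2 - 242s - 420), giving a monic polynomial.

Repeated division with remainder:
  3s^3 + 12s^2 - 117s - 378 = (-3/2)(-2s^3 - 40s^2 - 242s - 420) + (-48s^2 - 480s - 1008)
  -2s^3 - 40s^2 - 242s - 420 = ((1/24)s + 5/12)(-48s^2 - 480s - 1008) + (0)
Last nonzero remainder: -48s^2 - 480s - 1008. Dividing through by -48 gives the monic gcd s^2 + 10s + 21.
Then lcm(f, g) = f·g / gcd(f, g); expanding and making the result monic gives the answer.

s^4 + 14s^3 + s^2 - 516s - 1260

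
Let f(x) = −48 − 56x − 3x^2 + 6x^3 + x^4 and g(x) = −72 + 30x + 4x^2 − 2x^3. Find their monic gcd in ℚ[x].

−12 + x + x^2

Apply the Euclidean algorithm:
  x^4 + 6x^3 − 3x^2 − 56x − 48 = (−(1/2)x − 4)(−2x^3 + 4x^2 + 30x − 72) + (28x^2 + 28x − 336)
  −2x^3 + 4x^2 + 30x − 72 = (−(1/14)x + 3/14)(28x^2 + 28x − 336) + (0)
Last nonzero remainder: 28x^2 + 28x − 336. Dividing through by 28 gives the monic gcd x^2 + x − 12.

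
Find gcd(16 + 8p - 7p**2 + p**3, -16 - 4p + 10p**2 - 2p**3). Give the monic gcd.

Apply the Euclidean algorithm:
  p**3 - 7p**2 + 8p + 16 = (-1/2)(-2p**3 + 10p**2 - 4p - 16) + (-2p**2 + 6p + 8)
  -2p**3 + 10p**2 - 4p - 16 = (p - 2)(-2p**2 + 6p + 8) + (0)
Last nonzero remainder: -2p**2 + 6p + 8. Dividing through by -2 gives the monic gcd p**2 - 3p - 4.

-4 - 3p + p**2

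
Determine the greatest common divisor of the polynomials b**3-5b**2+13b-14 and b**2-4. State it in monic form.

b-2

By polynomial division,
  b**3-5b**2+13b-14 = (b-5)(b**2-4) + (17b-34)
  b**2-4 = ((1/17)b+2/17)(17b-34) + (0)
Last nonzero remainder: 17b-34. Dividing through by 17 gives the monic gcd b-2.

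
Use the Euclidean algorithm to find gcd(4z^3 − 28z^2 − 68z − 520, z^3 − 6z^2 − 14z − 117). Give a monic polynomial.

z^2 + 3z + 13

Euclidean algorithm in ℚ[z]:
  4z^3 − 28z^2 − 68z − 520 = (4)(z^3 − 6z^2 − 14z − 117) + (−4z^2 − 12z − 52)
  z^3 − 6z^2 − 14z − 117 = (−(1/4)z + 9/4)(−4z^2 − 12z − 52) + (0)
Last nonzero remainder: −4z^2 − 12z − 52. Dividing through by −4 gives the monic gcd z^2 + 3z + 13.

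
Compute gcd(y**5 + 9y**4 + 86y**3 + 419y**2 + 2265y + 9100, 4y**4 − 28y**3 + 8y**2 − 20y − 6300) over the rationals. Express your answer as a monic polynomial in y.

y**3 + 2y**2 + 20y + 175

Apply the Euclidean algorithm:
  y**5 + 9y**4 + 86y**3 + 419y**2 + 2265y + 9100 = ((1/4)y + 4)(4y**4 − 28y**3 + 8y**2 − 20y − 6300) + (196y**3 + 392y**2 + 3920y + 34300)
  4y**4 − 28y**3 + 8y**2 − 20y − 6300 = ((1/49)y − 9/49)(196y**3 + 392y**2 + 3920y + 34300) + (0)
Last nonzero remainder: 196y**3 + 392y**2 + 3920y + 34300. Dividing through by 196 gives the monic gcd y**3 + 2y**2 + 20y + 175.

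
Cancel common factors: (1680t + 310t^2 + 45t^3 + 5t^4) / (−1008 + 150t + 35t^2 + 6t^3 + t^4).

Apply the Euclidean algorithm:
  5t^4 + 45t^3 + 310t^2 + 1680t = (5)(t^4 + 6t^3 + 35t^2 + 150t − 1008) + (15t^3 + 135t^2 + 930t + 5040)
  t^4 + 6t^3 + 35t^2 + 150t − 1008 = ((1/15)t − 1/5)(15t^3 + 135t^2 + 930t + 5040) + (0)
Last nonzero remainder: 15t^3 + 135t^2 + 930t + 5040. Dividing through by 15 gives the monic gcd t^3 + 9t^2 + 62t + 336.
Cancel t^3 + 9t^2 + 62t + 336 from numerator and denominator to get the reduced form.

(5t)/(−3 + t)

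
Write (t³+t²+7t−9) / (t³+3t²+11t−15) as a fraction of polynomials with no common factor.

(t²+2t+9)/(t²+4t+15)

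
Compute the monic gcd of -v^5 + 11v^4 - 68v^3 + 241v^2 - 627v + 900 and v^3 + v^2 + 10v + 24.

Euclidean algorithm in ℚ[v]:
  -v^5 + 11v^4 - 68v^3 + 241v^2 - 627v + 900 = (-v^2 + 12v - 70)(v^3 + v^2 + 10v + 24) + (215v^2 - 215v + 2580)
  v^3 + v^2 + 10v + 24 = ((1/215)v + 2/215)(215v^2 - 215v + 2580) + (0)
Last nonzero remainder: 215v^2 - 215v + 2580. Dividing through by 215 gives the monic gcd v^2 - v + 12.

v^2 - v + 12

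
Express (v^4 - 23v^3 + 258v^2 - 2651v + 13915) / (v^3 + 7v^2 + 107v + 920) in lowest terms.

(v^2 - 22v + 121)/(v + 8)

Apply the Euclidean algorithm:
  v^4 - 23v^3 + 258v^2 - 2651v + 13915 = (v - 30)(v^3 + 7v^2 + 107v + 920) + (361v^2 - 361v + 41515)
  v^3 + 7v^2 + 107v + 920 = ((1/361)v + 8/361)(361v^2 - 361v + 41515) + (0)
Last nonzero remainder: 361v^2 - 361v + 41515. Dividing through by 361 gives the monic gcd v^2 - v + 115.
Cancel v^2 - v + 115 from numerator and denominator to get the reduced form.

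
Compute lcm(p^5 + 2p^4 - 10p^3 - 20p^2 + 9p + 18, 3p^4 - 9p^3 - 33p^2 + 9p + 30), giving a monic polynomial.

Euclidean algorithm in ℚ[p]:
  p^5 + 2p^4 - 10p^3 - 20p^2 + 9p + 18 = ((1/3)p + 5/3)(3p^4 - 9p^3 - 33p^2 + 9p + 30) + (16p^3 + 32p^2 - 16p - 32)
  3p^4 - 9p^3 - 33p^2 + 9p + 30 = ((3/16)p - 15/16)(16p^3 + 32p^2 - 16p - 32) + (0)
Last nonzero remainder: 16p^3 + 32p^2 - 16p - 32. Dividing through by 16 gives the monic gcd p^3 + 2p^2 - p - 2.
Then lcm(f, g) = f·g / gcd(f, g); expanding and making the result monic gives the answer.

p^6 - 3p^5 - 20p^4 + 30p^3 + 109p^2 - 27p - 90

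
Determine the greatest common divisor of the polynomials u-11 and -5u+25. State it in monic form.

1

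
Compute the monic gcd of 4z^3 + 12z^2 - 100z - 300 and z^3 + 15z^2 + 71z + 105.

z^2 + 8z + 15

Repeated division with remainder:
  4z^3 + 12z^2 - 100z - 300 = (4)(z^3 + 15z^2 + 71z + 105) + (-48z^2 - 384z - 720)
  z^3 + 15z^2 + 71z + 105 = (-(1/48)z - 7/48)(-48z^2 - 384z - 720) + (0)
Last nonzero remainder: -48z^2 - 384z - 720. Dividing through by -48 gives the monic gcd z^2 + 8z + 15.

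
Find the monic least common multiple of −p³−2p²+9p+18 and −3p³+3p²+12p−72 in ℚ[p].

p⁵−2p⁴−9p³+34p²−144

Euclidean algorithm in ℚ[p]:
  −p³−2p²+9p+18 = (1/3)(−3p³+3p²+12p−72) + (−3p²+5p+42)
  −3p³+3p²+12p−72 = (p+2/3)(−3p²+5p+42) + (−(100/3)p−100)
  −3p²+5p+42 = ((9/100)p−21/50)(−(100/3)p−100) + (0)
Last nonzero remainder: −(100/3)p−100. Dividing through by −100/3 gives the monic gcd p+3.
Then lcm(f, g) = f·g / gcd(f, g); expanding and making the result monic gives the answer.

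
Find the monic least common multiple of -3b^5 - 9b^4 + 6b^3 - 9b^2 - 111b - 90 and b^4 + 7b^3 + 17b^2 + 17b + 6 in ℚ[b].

b^6 + 4b^5 + b^4 + b^3 + 40b^2 + 67b + 30

By polynomial division,
  -3b^5 - 9b^4 + 6b^3 - 9b^2 - 111b - 90 = (-3b + 12)(b^4 + 7b^3 + 17b^2 + 17b + 6) + (-27b^3 - 162b^2 - 297b - 162)
  b^4 + 7b^3 + 17b^2 + 17b + 6 = (-(1/27)b - 1/27)(-27b^3 - 162b^2 - 297b - 162) + (0)
Last nonzero remainder: -27b^3 - 162b^2 - 297b - 162. Dividing through by -27 gives the monic gcd b^3 + 6b^2 + 11b + 6.
Then lcm(f, g) = f·g / gcd(f, g); expanding and making the result monic gives the answer.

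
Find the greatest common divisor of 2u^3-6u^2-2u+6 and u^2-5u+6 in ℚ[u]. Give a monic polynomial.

Euclidean algorithm in ℚ[u]:
  2u^3-6u^2-2u+6 = (2u+4)(u^2-5u+6) + (6u-18)
  u^2-5u+6 = ((1/6)u-1/3)(6u-18) + (0)
Last nonzero remainder: 6u-18. Dividing through by 6 gives the monic gcd u-3.

u-3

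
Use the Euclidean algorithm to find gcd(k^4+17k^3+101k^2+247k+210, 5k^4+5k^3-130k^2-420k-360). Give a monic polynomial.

k^2+5k+6

Repeated division with remainder:
  k^4+17k^3+101k^2+247k+210 = (1/5)(5k^4+5k^3-130k^2-420k-360) + (16k^3+127k^2+331k+282)
  5k^4+5k^3-130k^2-420k-360 = ((5/16)k-555/256)(16k^3+127k^2+331k+282) + ((10725/256)k^2+(53625/256)k+32175/128)
  16k^3+127k^2+331k+282 = ((4096/10725)k+12032/10725)((10725/256)k^2+(53625/256)k+32175/128) + (0)
Last nonzero remainder: (10725/256)k^2+(53625/256)k+32175/128. Dividing through by 10725/256 gives the monic gcd k^2+5k+6.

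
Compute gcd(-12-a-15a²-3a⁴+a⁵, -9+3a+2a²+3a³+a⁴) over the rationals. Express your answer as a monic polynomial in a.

3+a+a²

Repeated division with remainder:
  a⁵-3a⁴-15a²-a-12 = (a-6)(a⁴+3a³+2a²+3a-9) + (16a³-6a²+26a-66)
  a⁴+3a³+2a²+3a-9 = ((1/16)a+27/128)(16a³-6a²+26a-66) + ((105/64)a²+(105/64)a+315/64)
  16a³-6a²+26a-66 = ((1024/105)a-1408/105)((105/64)a²+(105/64)a+315/64) + (0)
Last nonzero remainder: (105/64)a²+(105/64)a+315/64. Dividing through by 105/64 gives the monic gcd a²+a+3.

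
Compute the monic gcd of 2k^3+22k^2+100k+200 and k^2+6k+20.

Euclidean algorithm in ℚ[k]:
  2k^3+22k^2+100k+200 = (2k+10)(k^2+6k+20) + (0)
The last nonzero remainder k^2+6k+20 is already monic.

k^2+6k+20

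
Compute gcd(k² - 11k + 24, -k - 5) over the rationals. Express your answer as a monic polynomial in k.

1

Repeated division with remainder:
  k² - 11k + 24 = (-k + 16)(-k - 5) + (104)
  -k - 5 = (-(1/104)k - 5/104)(104) + (0)
The last nonzero remainder is the constant 104, so the polynomials are coprime and gcd = 1.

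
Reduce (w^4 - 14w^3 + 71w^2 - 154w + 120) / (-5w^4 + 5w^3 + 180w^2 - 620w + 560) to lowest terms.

By polynomial division,
  w^4 - 14w^3 + 71w^2 - 154w + 120 = (-1/5)(-5w^4 + 5w^3 + 180w^2 - 620w + 560) + (-13w^3 + 107w^2 - 278w + 232)
  -5w^4 + 5w^3 + 180w^2 - 620w + 560 = ((5/13)w + 470/169)(-13w^3 + 107w^2 - 278w + 232) + (-(1800/169)w^2 + (10800/169)w - 14400/169)
  -13w^3 + 107w^2 - 278w + 232 = ((2197/1800)w - 4901/1800)(-(1800/169)w^2 + (10800/169)w - 14400/169) + (0)
Last nonzero remainder: -(1800/169)w^2 + (10800/169)w - 14400/169. Dividing through by -1800/169 gives the monic gcd w^2 - 6w + 8.
Cancel w^2 - 6w + 8 from numerator and denominator to get the reduced form.

(-w^2 + 8w - 15)/(5w^2 + 25w - 70)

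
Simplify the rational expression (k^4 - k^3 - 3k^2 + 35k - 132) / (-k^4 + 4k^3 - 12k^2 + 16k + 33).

Repeated division with remainder:
  k^4 - k^3 - 3k^2 + 35k - 132 = (-1)(-k^4 + 4k^3 - 12k^2 + 16k + 33) + (3k^3 - 15k^2 + 51k - 99)
  -k^4 + 4k^3 - 12k^2 + 16k + 33 = (-(1/3)k - 1/3)(3k^3 - 15k^2 + 51k - 99) + (0)
Last nonzero remainder: 3k^3 - 15k^2 + 51k - 99. Dividing through by 3 gives the monic gcd k^3 - 5k^2 + 17k - 33.
Cancel k^3 - 5k^2 + 17k - 33 from numerator and denominator to get the reduced form.

(-k - 4)/(k + 1)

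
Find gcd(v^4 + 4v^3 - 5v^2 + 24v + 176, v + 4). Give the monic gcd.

Repeated division with remainder:
  v^4 + 4v^3 - 5v^2 + 24v + 176 = (v^3 - 5v + 44)(v + 4) + (0)
The last nonzero remainder v + 4 is already monic.

v + 4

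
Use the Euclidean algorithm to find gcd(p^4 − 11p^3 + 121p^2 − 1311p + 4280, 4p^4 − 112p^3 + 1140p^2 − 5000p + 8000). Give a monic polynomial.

p^2 − 13p + 40

By polynomial division,
  p^4 − 11p^3 + 121p^2 − 1311p + 4280 = (1/4)(4p^4 − 112p^3 + 1140p^2 − 5000p + 8000) + (17p^3 − 164p^2 − 61p + 2280)
  4p^4 − 112p^3 + 1140p^2 − 5000p + 8000 = ((4/17)p − 1248/289)(17p^3 − 164p^2 − 61p + 2280) + ((128936/289)p^2 − (1676168/289)p + 5157440/289)
  17p^3 − 164p^2 − 61p + 2280 = ((4913/128936)p + 16473/128936)((128936/289)p^2 − (1676168/289)p + 5157440/289) + (0)
Last nonzero remainder: (128936/289)p^2 − (1676168/289)p + 5157440/289. Dividing through by 128936/289 gives the monic gcd p^2 − 13p + 40.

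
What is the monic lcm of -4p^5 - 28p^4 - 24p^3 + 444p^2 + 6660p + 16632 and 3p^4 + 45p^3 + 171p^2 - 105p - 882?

p^7 + 12p^6 + 27p^5 - 179p^4 - 2304p^3 - 10929p^2 + 2520p + 58212

Repeated division with remainder:
  -4p^5 - 28p^4 - 24p^3 + 444p^2 + 6660p + 16632 = (-(4/3)p + 32/3)(3p^4 + 45p^3 + 171p^2 - 105p - 882) + (-276p^3 - 1520p^2 + 6604p + 26040)
  3p^4 + 45p^3 + 171p^2 - 105p - 882 = (-(1/92)p - 655/6348)(-276p^3 - 1520p^2 + 6604p + 26040) + ((136396/1587)p^2 + (1363960/1587)p + 954772/529)
  -276p^3 - 1520p^2 + 6604p + 26040 = (-(109503/34099)p + 491970/34099)((136396/1587)p^2 + (1363960/1587)p + 954772/529) + (0)
Last nonzero remainder: (136396/1587)p^2 + (1363960/1587)p + 954772/529. Dividing through by 136396/1587 gives the monic gcd p^2 + 10p + 21.
Then lcm(f, g) = f·g / gcd(f, g); expanding and making the result monic gives the answer.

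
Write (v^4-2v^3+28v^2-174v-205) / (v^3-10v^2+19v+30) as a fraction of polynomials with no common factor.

(v^2+2v+41)/(v-6)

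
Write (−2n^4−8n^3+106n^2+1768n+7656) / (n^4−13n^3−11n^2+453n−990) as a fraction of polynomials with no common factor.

By polynomial division,
  −2n^4−8n^3+106n^2+1768n+7656 = (−2)(n^4−13n^3−11n^2+453n−990) + (−34n^3+84n^2+2674n+5676)
  n^4−13n^3−11n^2+453n−990 = (−(1/34)n+179/578)(−34n^3+84n^2+2674n+5676) + ((12032/289)n^2−(60160/289)n−794112/289)
  −34n^3+84n^2+2674n+5676 = (−(4913/6016)n−12427/6016)((12032/289)n^2−(60160/289)n−794112/289) + (0)
Last nonzero remainder: (12032/289)n^2−(60160/289)n−794112/289. Dividing through by 12032/289 gives the monic gcd n^2−5n−66.
Cancel n^2−5n−66 from numerator and denominator to get the reduced form.

(−2n^2−18n−116)/(n^2−8n+15)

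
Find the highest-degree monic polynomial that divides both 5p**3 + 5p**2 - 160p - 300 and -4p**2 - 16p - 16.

Apply the Euclidean algorithm:
  5p**3 + 5p**2 - 160p - 300 = (-(5/4)p + 15/4)(-4p**2 - 16p - 16) + (-120p - 240)
  -4p**2 - 16p - 16 = ((1/30)p + 1/15)(-120p - 240) + (0)
Last nonzero remainder: -120p - 240. Dividing through by -120 gives the monic gcd p + 2.

p + 2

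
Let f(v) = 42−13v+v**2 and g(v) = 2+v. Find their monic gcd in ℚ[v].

1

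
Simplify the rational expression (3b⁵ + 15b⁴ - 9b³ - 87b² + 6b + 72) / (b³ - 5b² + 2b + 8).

(3b³ + 18b² + 15b - 36)/(b - 4)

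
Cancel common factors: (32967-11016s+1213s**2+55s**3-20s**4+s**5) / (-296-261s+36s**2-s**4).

(-891+81s+11s**2-s**3)/(8+9s+s**2)

By polynomial division,
  s**5-20s**4+55s**3+1213s**2-11016s+32967 = (-s+20)(-s**4+36s**2-261s-296) + (91s**3+232s**2-6092s+38887)
  -s**4+36s**2-261s-296 = (-(1/91)s+232/8281)(91s**3+232s**2-6092s+38887) + (-(310080/8281)s**2+(2790720/8281)s-11472960/8281)
  91s**3+232s**2-6092s+38887 = (-(753571/310080)s-8703331/310080)(-(310080/8281)s**2+(2790720/8281)s-11472960/8281) + (0)
Last nonzero remainder: -(310080/8281)s**2+(2790720/8281)s-11472960/8281. Dividing through by -310080/8281 gives the monic gcd s**2-9s+37.
Cancel s**2-9s+37 from numerator and denominator to get the reduced form.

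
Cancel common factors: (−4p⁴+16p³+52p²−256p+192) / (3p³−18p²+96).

(−4p³+52p−48)/(3p²−6p−24)

Euclidean algorithm in ℚ[p]:
  −4p⁴+16p³+52p²−256p+192 = (−(4/3)p−8/3)(3p³−18p²+96) + (4p²−128p+448)
  3p³−18p²+96 = ((3/4)p+39/2)(4p²−128p+448) + (2160p−8640)
  4p²−128p+448 = ((1/540)p−7/135)(2160p−8640) + (0)
Last nonzero remainder: 2160p−8640. Dividing through by 2160 gives the monic gcd p−4.
Cancel p−4 from numerator and denominator to get the reduced form.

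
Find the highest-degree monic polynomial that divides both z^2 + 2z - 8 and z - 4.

Repeated division with remainder:
  z^2 + 2z - 8 = (z + 6)(z - 4) + (16)
  z - 4 = ((1/16)z - 1/4)(16) + (0)
The last nonzero remainder is the constant 16, so the polynomials are coprime and gcd = 1.

1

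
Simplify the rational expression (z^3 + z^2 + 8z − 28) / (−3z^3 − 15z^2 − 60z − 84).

(−z + 2)/(3z + 6)

Apply the Euclidean algorithm:
  z^3 + z^2 + 8z − 28 = (−1/3)(−3z^3 − 15z^2 − 60z − 84) + (−4z^2 − 12z − 56)
  −3z^3 − 15z^2 − 60z − 84 = ((3/4)z + 3/2)(−4z^2 − 12z − 56) + (0)
Last nonzero remainder: −4z^2 − 12z − 56. Dividing through by −4 gives the monic gcd z^2 + 3z + 14.
Cancel z^2 + 3z + 14 from numerator and denominator to get the reduced form.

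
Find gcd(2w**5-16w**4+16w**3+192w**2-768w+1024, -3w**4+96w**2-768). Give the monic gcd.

w**3-4w**2-16w+64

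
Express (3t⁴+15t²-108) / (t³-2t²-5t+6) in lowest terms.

(3t³-6t²+27t-54)/(t²-4t+3)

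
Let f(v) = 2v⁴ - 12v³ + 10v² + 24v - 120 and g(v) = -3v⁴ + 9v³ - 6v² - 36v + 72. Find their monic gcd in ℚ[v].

v³ - v² + 12

Repeated division with remainder:
  2v⁴ - 12v³ + 10v² + 24v - 120 = (-2/3)(-3v⁴ + 9v³ - 6v² - 36v + 72) + (-6v³ + 6v² - 72)
  -3v⁴ + 9v³ - 6v² - 36v + 72 = ((1/2)v - 1)(-6v³ + 6v² - 72) + (0)
Last nonzero remainder: -6v³ + 6v² - 72. Dividing through by -6 gives the monic gcd v³ - v² + 12.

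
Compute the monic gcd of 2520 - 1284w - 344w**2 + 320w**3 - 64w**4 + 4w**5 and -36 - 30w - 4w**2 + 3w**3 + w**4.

-6 - w + w**2

Repeated division with remainder:
  4w**5 - 64w**4 + 320w**3 - 344w**2 - 1284w + 2520 = (4w - 76)(w**4 + 3w**3 - 4w**2 - 30w - 36) + (564w**3 - 528w**2 - 3420w - 216)
  w**4 + 3w**3 - 4w**2 - 30w - 36 = ((1/564)w + 185/26508)(564w**3 - 528w**2 - 3420w - 216) + ((12699/2209)w**2 - (12699/2209)w - 76194/2209)
  564w**3 - 528w**2 - 3420w - 216 = ((415292/4233)w + 8836/1411)((12699/2209)w**2 - (12699/2209)w - 76194/2209) + (0)
Last nonzero remainder: (12699/2209)w**2 - (12699/2209)w - 76194/2209. Dividing through by 12699/2209 gives the monic gcd w**2 - w - 6.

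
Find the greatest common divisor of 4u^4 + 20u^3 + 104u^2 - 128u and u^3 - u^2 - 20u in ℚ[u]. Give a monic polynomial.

u

By polynomial division,
  4u^4 + 20u^3 + 104u^2 - 128u = (4u + 24)(u^3 - u^2 - 20u) + (208u^2 + 352u)
  u^3 - u^2 - 20u = ((1/208)u - 35/2704)(208u^2 + 352u) + (-(2610/169)u)
  208u^2 + 352u = (-(17576/1305)u - 29744/1305)(-(2610/169)u) + (0)
Last nonzero remainder: -(2610/169)u. Dividing through by -2610/169 gives the monic gcd u.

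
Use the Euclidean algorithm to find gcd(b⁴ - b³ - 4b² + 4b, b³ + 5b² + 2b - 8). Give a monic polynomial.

Apply the Euclidean algorithm:
  b⁴ - b³ - 4b² + 4b = (b - 6)(b³ + 5b² + 2b - 8) + (24b² + 24b - 48)
  b³ + 5b² + 2b - 8 = ((1/24)b + 1/6)(24b² + 24b - 48) + (0)
Last nonzero remainder: 24b² + 24b - 48. Dividing through by 24 gives the monic gcd b² + b - 2.

b² + b - 2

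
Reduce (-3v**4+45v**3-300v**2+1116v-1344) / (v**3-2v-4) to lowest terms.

(-3v**3+39v**2-222v+672)/(v**2+2v+2)

Repeated division with remainder:
  -3v**4+45v**3-300v**2+1116v-1344 = (-3v+45)(v**3-2v-4) + (-306v**2+1194v-1164)
  v**3-2v-4 = (-(1/306)v-199/15606)(-306v**2+1194v-1164) + ((24505/2601)v-49010/2601)
  -306v**2+1194v-1164 = (-(795906/24505)v+1513782/24505)((24505/2601)v-49010/2601) + (0)
Last nonzero remainder: (24505/2601)v-49010/2601. Dividing through by 24505/2601 gives the monic gcd v-2.
Cancel v-2 from numerator and denominator to get the reduced form.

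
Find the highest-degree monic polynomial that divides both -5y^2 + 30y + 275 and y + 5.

y + 5

Repeated division with remainder:
  -5y^2 + 30y + 275 = (-5y + 55)(y + 5) + (0)
The last nonzero remainder y + 5 is already monic.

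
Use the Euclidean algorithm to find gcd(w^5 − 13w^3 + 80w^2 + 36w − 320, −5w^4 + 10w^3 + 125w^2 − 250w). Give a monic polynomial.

w^2 + 3w − 10

Repeated division with remainder:
  w^5 − 13w^3 + 80w^2 + 36w − 320 = (−(1/5)w − 2/5)(−5w^4 + 10w^3 + 125w^2 − 250w) + (16w^3 + 80w^2 − 64w − 320)
  −5w^4 + 10w^3 + 125w^2 − 250w = (−(5/16)w + 35/16)(16w^3 + 80w^2 − 64w − 320) + (−70w^2 − 210w + 700)
  16w^3 + 80w^2 − 64w − 320 = (−(8/35)w − 16/35)(−70w^2 − 210w + 700) + (0)
Last nonzero remainder: −70w^2 − 210w + 700. Dividing through by −70 gives the monic gcd w^2 + 3w − 10.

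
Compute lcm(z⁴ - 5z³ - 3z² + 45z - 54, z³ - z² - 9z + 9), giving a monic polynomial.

z⁵ - 6z⁴ + 2z³ + 48z² - 99z + 54

Apply the Euclidean algorithm:
  z⁴ - 5z³ - 3z² + 45z - 54 = (z - 4)(z³ - z² - 9z + 9) + (2z² - 18)
  z³ - z² - 9z + 9 = ((1/2)z - 1/2)(2z² - 18) + (0)
Last nonzero remainder: 2z² - 18. Dividing through by 2 gives the monic gcd z² - 9.
Then lcm(f, g) = f·g / gcd(f, g); expanding and making the result monic gives the answer.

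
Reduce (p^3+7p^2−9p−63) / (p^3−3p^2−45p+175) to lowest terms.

(p^2−9)/(p^2−10p+25)

Euclidean algorithm in ℚ[p]:
  p^3+7p^2−9p−63 = (p^3−3p^2−45p+175) + (10p^2+36p−238)
  p^3−3p^2−45p+175 = ((1/10)p−33/50)(10p^2+36p−238) + ((64/25)p+448/25)
  10p^2+36p−238 = ((125/32)p−425/32)((64/25)p+448/25) + (0)
Last nonzero remainder: (64/25)p+448/25. Dividing through by 64/25 gives the monic gcd p+7.
Cancel p+7 from numerator and denominator to get the reduced form.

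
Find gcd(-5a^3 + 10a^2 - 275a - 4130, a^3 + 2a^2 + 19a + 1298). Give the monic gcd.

a^2 - 9a + 118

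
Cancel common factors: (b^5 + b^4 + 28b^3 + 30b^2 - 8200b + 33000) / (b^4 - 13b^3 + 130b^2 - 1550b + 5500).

Euclidean algorithm in ℚ[b]:
  b^5 + b^4 + 28b^3 + 30b^2 - 8200b + 33000 = (b + 14)(b^4 - 13b^3 + 130b^2 - 1550b + 5500) + (80b^3 - 240b^2 + 8000b - 44000)
  b^4 - 13b^3 + 130b^2 - 1550b + 5500 = ((1/80)b - 1/8)(80b^3 - 240b^2 + 8000b - 44000) + (0)
Last nonzero remainder: 80b^3 - 240b^2 + 8000b - 44000. Dividing through by 80 gives the monic gcd b^3 - 3b^2 + 100b - 550.
Cancel b^3 - 3b^2 + 100b - 550 from numerator and denominator to get the reduced form.

(b^2 + 4b - 60)/(b - 10)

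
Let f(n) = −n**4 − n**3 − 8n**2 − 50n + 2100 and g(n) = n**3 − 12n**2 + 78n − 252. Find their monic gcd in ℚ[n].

n − 6

Apply the Euclidean algorithm:
  −n**4 − n**3 − 8n**2 − 50n + 2100 = (−n − 13)(n**3 − 12n**2 + 78n − 252) + (−86n**2 + 712n − 1176)
  n**3 − 12n**2 + 78n − 252 = (−(1/86)n + 80/1849)(−86n**2 + 712n − 1176) + ((61978/1849)n − 371868/1849)
  −86n**2 + 712n − 1176 = (−(79507/30989)n + 25886/4427)((61978/1849)n − 371868/1849) + (0)
Last nonzero remainder: (61978/1849)n − 371868/1849. Dividing through by 61978/1849 gives the monic gcd n − 6.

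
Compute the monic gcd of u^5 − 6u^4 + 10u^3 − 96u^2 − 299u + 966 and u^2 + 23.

u^2 + 23

Repeated division with remainder:
  u^5 − 6u^4 + 10u^3 − 96u^2 − 299u + 966 = (u^3 − 6u^2 − 13u + 42)(u^2 + 23) + (0)
The last nonzero remainder u^2 + 23 is already monic.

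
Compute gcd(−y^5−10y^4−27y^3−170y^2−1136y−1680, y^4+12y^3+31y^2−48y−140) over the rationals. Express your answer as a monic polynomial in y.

y^3+14y^2+59y+70

Apply the Euclidean algorithm:
  −y^5−10y^4−27y^3−170y^2−1136y−1680 = (−y+2)(y^4+12y^3+31y^2−48y−140) + (−20y^3−280y^2−1180y−1400)
  y^4+12y^3+31y^2−48y−140 = (−(1/20)y+1/10)(−20y^3−280y^2−1180y−1400) + (0)
Last nonzero remainder: −20y^3−280y^2−1180y−1400. Dividing through by −20 gives the monic gcd y^3+14y^2+59y+70.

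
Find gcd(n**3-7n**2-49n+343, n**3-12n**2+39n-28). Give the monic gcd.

n-7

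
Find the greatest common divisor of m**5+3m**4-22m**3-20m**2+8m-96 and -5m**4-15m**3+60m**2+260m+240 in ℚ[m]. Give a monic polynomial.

By polynomial division,
  m**5+3m**4-22m**3-20m**2+8m-96 = (-(1/5)m)(-5m**4-15m**3+60m**2+260m+240) + (-10m**3+32m**2+56m-96)
  -5m**4-15m**3+60m**2+260m+240 = ((1/2)m+31/10)(-10m**3+32m**2+56m-96) + (-(336/5)m**2+(672/5)m+2688/5)
  -10m**3+32m**2+56m-96 = ((25/168)m-5/28)(-(336/5)m**2+(672/5)m+2688/5) + (0)
Last nonzero remainder: -(336/5)m**2+(672/5)m+2688/5. Dividing through by -336/5 gives the monic gcd m**2-2m-8.

m**2-2m-8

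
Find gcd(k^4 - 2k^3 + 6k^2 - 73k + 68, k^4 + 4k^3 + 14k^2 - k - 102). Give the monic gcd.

k^2 + 3k + 17

By polynomial division,
  k^4 - 2k^3 + 6k^2 - 73k + 68 = (k^4 + 4k^3 + 14k^2 - k - 102) + (-6k^3 - 8k^2 - 72k + 170)
  k^4 + 4k^3 + 14k^2 - k - 102 = (-(1/6)k - 4/9)(-6k^3 - 8k^2 - 72k + 170) + (-(14/9)k^2 - (14/3)k - 238/9)
  -6k^3 - 8k^2 - 72k + 170 = ((27/7)k - 45/7)(-(14/9)k^2 - (14/3)k - 238/9) + (0)
Last nonzero remainder: -(14/9)k^2 - (14/3)k - 238/9. Dividing through by -14/9 gives the monic gcd k^2 + 3k + 17.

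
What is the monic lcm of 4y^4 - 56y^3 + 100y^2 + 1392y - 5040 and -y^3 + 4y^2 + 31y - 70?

Apply the Euclidean algorithm:
  4y^4 - 56y^3 + 100y^2 + 1392y - 5040 = (-4y + 40)(-y^3 + 4y^2 + 31y - 70) + (64y^2 - 128y - 2240)
  -y^3 + 4y^2 + 31y - 70 = (-(1/64)y + 1/32)(64y^2 - 128y - 2240) + (0)
Last nonzero remainder: 64y^2 - 128y - 2240. Dividing through by 64 gives the monic gcd y^2 - 2y - 35.
Then lcm(f, g) = f·g / gcd(f, g); expanding and making the result monic gives the answer.

y^5 - 16y^4 + 53y^3 + 298y^2 - 1956y + 2520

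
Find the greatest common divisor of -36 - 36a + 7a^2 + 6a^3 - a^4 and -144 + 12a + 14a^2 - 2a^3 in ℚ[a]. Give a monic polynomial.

-6 + a

Apply the Euclidean algorithm:
  -a^4 + 6a^3 + 7a^2 - 36a - 36 = ((1/2)a + 1/2)(-2a^3 + 14a^2 + 12a - 144) + (-6a^2 + 30a + 36)
  -2a^3 + 14a^2 + 12a - 144 = ((1/3)a - 2/3)(-6a^2 + 30a + 36) + (20a - 120)
  -6a^2 + 30a + 36 = (-(3/10)a - 3/10)(20a - 120) + (0)
Last nonzero remainder: 20a - 120. Dividing through by 20 gives the monic gcd a - 6.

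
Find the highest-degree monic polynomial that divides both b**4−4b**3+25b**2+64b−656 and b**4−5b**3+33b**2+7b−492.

Euclidean algorithm in ℚ[b]:
  b**4−4b**3+25b**2+64b−656 = (b**4−5b**3+33b**2+7b−492) + (b**3−8b**2+57b−164)
  b**4−5b**3+33b**2+7b−492 = (b+3)(b**3−8b**2+57b−164) + (0)
The last nonzero remainder b**3−8b**2+57b−164 is already monic.

b**3−8b**2+57b−164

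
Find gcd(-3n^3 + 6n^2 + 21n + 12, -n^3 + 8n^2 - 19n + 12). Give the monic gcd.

n - 4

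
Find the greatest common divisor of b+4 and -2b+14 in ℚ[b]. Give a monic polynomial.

1

Repeated division with remainder:
  b+4 = (-1/2)(-2b+14) + (11)
  -2b+14 = (-(2/11)b+14/11)(11) + (0)
The last nonzero remainder is the constant 11, so the polynomials are coprime and gcd = 1.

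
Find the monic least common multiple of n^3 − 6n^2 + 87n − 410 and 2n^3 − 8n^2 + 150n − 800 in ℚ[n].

Apply the Euclidean algorithm:
  n^3 − 6n^2 + 87n − 410 = (1/2)(2n^3 − 8n^2 + 150n − 800) + (−2n^2 + 12n − 10)
  2n^3 − 8n^2 + 150n − 800 = (−n − 2)(−2n^2 + 12n − 10) + (164n − 820)
  −2n^2 + 12n − 10 = (−(1/82)n + 1/82)(164n − 820) + (0)
Last nonzero remainder: 164n − 820. Dividing through by 164 gives the monic gcd n − 5.
Then lcm(f, g) = f·g / gcd(f, g); expanding and making the result monic gives the answer.

n^5 − 5n^4 + 161n^3 − 803n^2 + 6550n − 32800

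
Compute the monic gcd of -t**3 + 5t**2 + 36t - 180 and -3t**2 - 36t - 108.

Repeated division with remainder:
  -t**3 + 5t**2 + 36t - 180 = ((1/3)t - 17/3)(-3t**2 - 36t - 108) + (-132t - 792)
  -3t**2 - 36t - 108 = ((1/44)t + 3/22)(-132t - 792) + (0)
Last nonzero remainder: -132t - 792. Dividing through by -132 gives the monic gcd t + 6.

t + 6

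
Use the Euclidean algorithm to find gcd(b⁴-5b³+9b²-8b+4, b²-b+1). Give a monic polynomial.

Repeated division with remainder:
  b⁴-5b³+9b²-8b+4 = (b²-4b+4)(b²-b+1) + (0)
The last nonzero remainder b²-b+1 is already monic.

b²-b+1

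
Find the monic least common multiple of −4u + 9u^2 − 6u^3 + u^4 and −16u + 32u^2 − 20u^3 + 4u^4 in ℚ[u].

−16u + 52u^2 − 64u^3 + 37u^4 − 10u^5 + u^6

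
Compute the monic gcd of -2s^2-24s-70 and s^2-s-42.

1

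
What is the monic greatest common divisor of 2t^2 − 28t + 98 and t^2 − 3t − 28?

t − 7

Repeated division with remainder:
  2t^2 − 28t + 98 = (2)(t^2 − 3t − 28) + (−22t + 154)
  t^2 − 3t − 28 = (−(1/22)t − 2/11)(−22t + 154) + (0)
Last nonzero remainder: −22t + 154. Dividing through by −22 gives the monic gcd t − 7.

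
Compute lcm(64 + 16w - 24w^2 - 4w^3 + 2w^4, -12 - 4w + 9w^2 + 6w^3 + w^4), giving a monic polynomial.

Euclidean algorithm in ℚ[w]:
  2w^4 - 4w^3 - 24w^2 + 16w + 64 = (2)(w^4 + 6w^3 + 9w^2 - 4w - 12) + (-16w^3 - 42w^2 + 24w + 88)
  w^4 + 6w^3 + 9w^2 - 4w - 12 = (-(1/16)w - 27/128)(-16w^3 - 42w^2 + 24w + 88) + ((105/64)w^2 + (105/16)w + 105/16)
  -16w^3 - 42w^2 + 24w + 88 = (-(1024/105)w + 1408/105)((105/64)w^2 + (105/16)w + 105/16) + (0)
Last nonzero remainder: (105/64)w^2 + (105/16)w + 105/16. Dividing through by 105/64 gives the monic gcd w^2 + 4w + 4.
Then lcm(f, g) = f·g / gcd(f, g); expanding and making the result monic gives the answer.

-96 + 40w + 84w^2 - 10w^3 - 19w^4 + w^6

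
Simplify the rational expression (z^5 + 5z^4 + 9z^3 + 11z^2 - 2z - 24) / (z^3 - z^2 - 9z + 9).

(z^3 + 3z^2 + 6z + 8)/(z - 3)

Repeated division with remainder:
  z^5 + 5z^4 + 9z^3 + 11z^2 - 2z - 24 = (z^2 + 6z + 24)(z^3 - z^2 - 9z + 9) + (80z^2 + 160z - 240)
  z^3 - z^2 - 9z + 9 = ((1/80)z - 3/80)(80z^2 + 160z - 240) + (0)
Last nonzero remainder: 80z^2 + 160z - 240. Dividing through by 80 gives the monic gcd z^2 + 2z - 3.
Cancel z^2 + 2z - 3 from numerator and denominator to get the reduced form.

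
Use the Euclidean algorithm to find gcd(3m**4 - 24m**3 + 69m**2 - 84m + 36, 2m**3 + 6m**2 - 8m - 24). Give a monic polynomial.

Apply the Euclidean algorithm:
  3m**4 - 24m**3 + 69m**2 - 84m + 36 = ((3/2)m - 33/2)(2m**3 + 6m**2 - 8m - 24) + (180m**2 - 180m - 360)
  2m**3 + 6m**2 - 8m - 24 = ((1/90)m + 2/45)(180m**2 - 180m - 360) + (4m - 8)
  180m**2 - 180m - 360 = (45m + 45)(4m - 8) + (0)
Last nonzero remainder: 4m - 8. Dividing through by 4 gives the monic gcd m - 2.

m - 2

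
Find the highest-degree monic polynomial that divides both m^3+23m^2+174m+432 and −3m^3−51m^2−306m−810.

m+9

Euclidean algorithm in ℚ[m]:
  m^3+23m^2+174m+432 = (−1/3)(−3m^3−51m^2−306m−810) + (6m^2+72m+162)
  −3m^3−51m^2−306m−810 = (−(1/2)m−5/2)(6m^2+72m+162) + (−45m−405)
  6m^2+72m+162 = (−(2/15)m−2/5)(−45m−405) + (0)
Last nonzero remainder: −45m−405. Dividing through by −45 gives the monic gcd m+9.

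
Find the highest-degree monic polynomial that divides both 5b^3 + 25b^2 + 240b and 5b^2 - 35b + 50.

Repeated division with remainder:
  5b^3 + 25b^2 + 240b = (b + 12)(5b^2 - 35b + 50) + (610b - 600)
  5b^2 - 35b + 50 = ((1/122)b - 367/7442)(610b - 600) + (75950/3721)
  610b - 600 = ((226981/7595)b - 44652/1519)(75950/3721) + (0)
The last nonzero remainder is the constant 75950/3721, so the polynomials are coprime and gcd = 1.

1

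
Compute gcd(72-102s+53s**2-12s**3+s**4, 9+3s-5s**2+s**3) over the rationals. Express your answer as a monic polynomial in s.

9-6s+s**2

Repeated division with remainder:
  s**4-12s**3+53s**2-102s+72 = (s-7)(s**3-5s**2+3s+9) + (15s**2-90s+135)
  s**3-5s**2+3s+9 = ((1/15)s+1/15)(15s**2-90s+135) + (0)
Last nonzero remainder: 15s**2-90s+135. Dividing through by 15 gives the monic gcd s**2-6s+9.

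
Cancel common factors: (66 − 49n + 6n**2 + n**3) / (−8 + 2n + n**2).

(−33 + 8n + n**2)/(4 + n)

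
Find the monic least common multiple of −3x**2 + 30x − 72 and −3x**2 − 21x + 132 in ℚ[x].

Apply the Euclidean algorithm:
  −3x**2 + 30x − 72 = (−3x**2 − 21x + 132) + (51x − 204)
  −3x**2 − 21x + 132 = (−(1/17)x − 11/17)(51x − 204) + (0)
Last nonzero remainder: 51x − 204. Dividing through by 51 gives the monic gcd x − 4.
Then lcm(f, g) = f·g / gcd(f, g); expanding and making the result monic gives the answer.

x**3 + x**2 − 86x + 264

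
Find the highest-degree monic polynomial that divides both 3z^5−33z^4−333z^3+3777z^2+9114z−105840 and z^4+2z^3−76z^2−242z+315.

Euclidean algorithm in ℚ[z]:
  3z^5−33z^4−333z^3+3777z^2+9114z−105840 = (3z−39)(z^4+2z^3−76z^2−242z+315) + (−27z^3+1539z^2−1269z−93555)
  z^4+2z^3−76z^2−242z+315 = (−(1/27)z−59/27)(−27z^3+1539z^2−1269z−93555) + (3240z^2−6480z−204120)
  −27z^3+1539z^2−1269z−93555 = (−(1/120)z+11/24)(3240z^2−6480z−204120) + (0)
Last nonzero remainder: 3240z^2−6480z−204120. Dividing through by 3240 gives the monic gcd z^2−2z−63.

z^2−2z−63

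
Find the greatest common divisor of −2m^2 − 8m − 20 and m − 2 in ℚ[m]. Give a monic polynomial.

Repeated division with remainder:
  −2m^2 − 8m − 20 = (−2m − 12)(m − 2) + (−44)
  m − 2 = (−(1/44)m + 1/22)(−44) + (0)
The last nonzero remainder is the constant −44, so the polynomials are coprime and gcd = 1.

1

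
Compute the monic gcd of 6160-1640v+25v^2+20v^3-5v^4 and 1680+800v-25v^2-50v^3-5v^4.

-28+3v+v^2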